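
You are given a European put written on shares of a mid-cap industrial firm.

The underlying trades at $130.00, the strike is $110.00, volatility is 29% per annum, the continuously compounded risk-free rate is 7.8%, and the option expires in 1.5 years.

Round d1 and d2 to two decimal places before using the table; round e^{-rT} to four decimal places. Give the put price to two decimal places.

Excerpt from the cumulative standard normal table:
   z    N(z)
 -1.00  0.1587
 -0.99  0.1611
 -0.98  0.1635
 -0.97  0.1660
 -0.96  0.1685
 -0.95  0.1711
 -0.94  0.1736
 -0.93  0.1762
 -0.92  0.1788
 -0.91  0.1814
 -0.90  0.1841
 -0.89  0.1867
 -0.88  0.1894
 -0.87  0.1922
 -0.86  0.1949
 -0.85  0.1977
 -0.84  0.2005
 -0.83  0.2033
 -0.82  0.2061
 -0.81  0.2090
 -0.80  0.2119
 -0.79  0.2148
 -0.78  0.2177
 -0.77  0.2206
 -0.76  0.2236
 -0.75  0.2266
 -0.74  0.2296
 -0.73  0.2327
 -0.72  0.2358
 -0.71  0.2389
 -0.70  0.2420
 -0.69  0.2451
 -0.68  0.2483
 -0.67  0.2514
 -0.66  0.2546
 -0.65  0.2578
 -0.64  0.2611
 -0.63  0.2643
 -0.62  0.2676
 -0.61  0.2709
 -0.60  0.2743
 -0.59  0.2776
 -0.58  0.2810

σ√T = 0.29·√1.5 = 0.3552
d₁ = [ln(130/110) + (0.078 + ½·0.29²)·1.5] / (σ√T) = (0.1671 + 0.1801) / 0.3552 = 0.9773 ≈ 0.98
d₂ = 0.9773 − 0.3552 = 0.6222 ≈ 0.62
e^(−rT) = e^(−0.078·1.5) = 0.8896
P = 110·0.8896·N(-0.62) − 130·N(-0.98) = 110·0.8896·0.2676 − 130·0.1635 = 26.1863 − 21.2550 = 4.9313

$4.93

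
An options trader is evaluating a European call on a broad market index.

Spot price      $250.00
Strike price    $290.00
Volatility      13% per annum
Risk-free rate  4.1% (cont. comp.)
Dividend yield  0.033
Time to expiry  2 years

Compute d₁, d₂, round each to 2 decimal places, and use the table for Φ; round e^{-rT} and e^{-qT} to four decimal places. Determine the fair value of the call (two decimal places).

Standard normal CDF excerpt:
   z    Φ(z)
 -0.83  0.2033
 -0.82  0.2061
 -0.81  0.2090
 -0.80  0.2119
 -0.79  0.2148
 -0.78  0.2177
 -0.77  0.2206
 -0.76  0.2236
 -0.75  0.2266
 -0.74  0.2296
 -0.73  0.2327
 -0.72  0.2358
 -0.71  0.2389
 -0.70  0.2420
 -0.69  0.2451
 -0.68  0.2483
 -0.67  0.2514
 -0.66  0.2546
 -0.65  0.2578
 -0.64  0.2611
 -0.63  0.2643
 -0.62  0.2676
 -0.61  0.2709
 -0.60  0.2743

σ√T = 0.13·√2 = 0.1838
d₁ = [ln(250/290) + (0.041 − 0.033 + ½·0.13²)·2] / (σ√T) = (-0.1484 + 0.0329) / 0.1838 = -0.6283 ⇒ -0.63
d₂ = -0.6283 − 0.1838 = -0.8122 ⇒ -0.81
e^(−qT) = e^(−0.033·2) = 0.9361;  e^(−rT) = e^(−0.041·2) = 0.9213
C = 250·0.9361·N(-0.63) − 290·0.9213·N(-0.81) = 250·0.9361·0.2643 − 290·0.9213·0.2090 = 61.8528 − 55.8400 = 6.0128

$6.01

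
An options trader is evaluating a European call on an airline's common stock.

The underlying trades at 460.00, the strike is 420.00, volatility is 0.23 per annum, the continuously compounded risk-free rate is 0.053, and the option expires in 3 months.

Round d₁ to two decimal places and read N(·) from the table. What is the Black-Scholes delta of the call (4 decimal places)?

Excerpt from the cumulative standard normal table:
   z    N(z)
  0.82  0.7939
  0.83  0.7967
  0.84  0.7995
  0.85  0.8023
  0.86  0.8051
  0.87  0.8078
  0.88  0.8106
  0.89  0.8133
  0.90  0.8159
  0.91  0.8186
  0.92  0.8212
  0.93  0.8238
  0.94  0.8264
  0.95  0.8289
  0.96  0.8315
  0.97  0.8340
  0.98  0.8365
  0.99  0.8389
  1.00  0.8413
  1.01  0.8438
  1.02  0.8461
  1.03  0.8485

0.8315

σ√T = 0.23·√0.25 = 0.1150
d₁ = [ln(460/420) + (0.053 + 0.23²/2)·0.25] / 0.1150 = [0.0910 + 0.0199] / 0.1150 = 0.9638 ≈ 0.96
N(d₁) = N(0.96) = 0.8315
Δ_call = N(d₁) = 0.8315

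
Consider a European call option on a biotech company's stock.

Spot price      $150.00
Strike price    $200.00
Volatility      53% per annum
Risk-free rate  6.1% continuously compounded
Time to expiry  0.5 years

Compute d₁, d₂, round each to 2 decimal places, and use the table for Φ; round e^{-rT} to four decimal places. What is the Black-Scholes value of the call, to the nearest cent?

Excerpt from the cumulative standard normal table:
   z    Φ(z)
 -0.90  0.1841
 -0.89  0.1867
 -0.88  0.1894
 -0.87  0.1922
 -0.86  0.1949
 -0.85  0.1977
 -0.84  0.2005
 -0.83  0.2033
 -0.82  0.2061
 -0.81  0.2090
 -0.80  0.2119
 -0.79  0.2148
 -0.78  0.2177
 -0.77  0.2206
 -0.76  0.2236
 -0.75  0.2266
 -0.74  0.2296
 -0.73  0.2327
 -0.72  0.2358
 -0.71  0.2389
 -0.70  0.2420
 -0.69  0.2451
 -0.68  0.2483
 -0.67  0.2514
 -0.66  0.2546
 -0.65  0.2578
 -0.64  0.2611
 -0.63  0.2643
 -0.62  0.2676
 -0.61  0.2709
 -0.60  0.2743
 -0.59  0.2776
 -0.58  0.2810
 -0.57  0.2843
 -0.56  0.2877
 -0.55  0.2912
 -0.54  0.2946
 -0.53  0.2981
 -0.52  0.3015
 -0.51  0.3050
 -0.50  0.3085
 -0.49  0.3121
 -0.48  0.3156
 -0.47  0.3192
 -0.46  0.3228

T = 0.5;  σ√T = 0.3748
d₁ = [ln(150/200) + (0.061 + 0.53²/2)·0.5] / 0.3748 = [-0.2877 + 0.1007] / 0.3748 = -0.4989 which rounds to -0.50
d₂ = d₁ − σ√T = -0.4989 − 0.3748 = -0.8736 which rounds to -0.87
exp(−rT) = exp(−0.061·0.5) = 0.9700
N(d₁) = N(-0.50) = 0.3085;  N(d₂) = N(-0.87) = 0.1922
C = 150·0.3085 − 200·0.9700·0.1922 = 46.2750 − 37.2868 = 8.9882

$8.99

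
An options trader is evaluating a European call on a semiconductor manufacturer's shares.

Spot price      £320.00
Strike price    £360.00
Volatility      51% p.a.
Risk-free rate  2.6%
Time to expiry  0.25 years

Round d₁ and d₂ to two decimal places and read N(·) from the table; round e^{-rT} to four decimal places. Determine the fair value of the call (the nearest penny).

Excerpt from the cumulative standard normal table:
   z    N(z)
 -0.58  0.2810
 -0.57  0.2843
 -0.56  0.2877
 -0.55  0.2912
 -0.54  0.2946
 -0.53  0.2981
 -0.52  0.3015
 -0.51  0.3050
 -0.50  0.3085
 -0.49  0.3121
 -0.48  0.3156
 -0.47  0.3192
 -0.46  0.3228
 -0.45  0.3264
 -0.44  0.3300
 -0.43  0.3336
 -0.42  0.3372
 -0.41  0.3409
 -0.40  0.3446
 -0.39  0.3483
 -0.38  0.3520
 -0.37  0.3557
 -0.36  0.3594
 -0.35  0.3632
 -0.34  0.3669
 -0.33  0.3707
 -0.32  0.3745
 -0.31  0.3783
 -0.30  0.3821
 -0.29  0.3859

£18.16

T = 0.25;  σ√T = 0.2550
d₁ = [ln(320/360) + (0.026 + ½·0.51²)·0.25] / (σ√T) = (-0.1178 + 0.0390) / 0.2550 = -0.3089 ⇒ -0.31
d₂ = -0.3089 − 0.2550 = -0.5639 ⇒ -0.56
e^(−rT) = e^(−0.026·0.25) = 0.9935
N(d₁) = N(-0.31) = 0.3783;  N(d₂) = N(-0.56) = 0.2877
C = 320·0.3783 − 360·0.9935·0.2877 = 121.0560 − 102.8988 = 18.1572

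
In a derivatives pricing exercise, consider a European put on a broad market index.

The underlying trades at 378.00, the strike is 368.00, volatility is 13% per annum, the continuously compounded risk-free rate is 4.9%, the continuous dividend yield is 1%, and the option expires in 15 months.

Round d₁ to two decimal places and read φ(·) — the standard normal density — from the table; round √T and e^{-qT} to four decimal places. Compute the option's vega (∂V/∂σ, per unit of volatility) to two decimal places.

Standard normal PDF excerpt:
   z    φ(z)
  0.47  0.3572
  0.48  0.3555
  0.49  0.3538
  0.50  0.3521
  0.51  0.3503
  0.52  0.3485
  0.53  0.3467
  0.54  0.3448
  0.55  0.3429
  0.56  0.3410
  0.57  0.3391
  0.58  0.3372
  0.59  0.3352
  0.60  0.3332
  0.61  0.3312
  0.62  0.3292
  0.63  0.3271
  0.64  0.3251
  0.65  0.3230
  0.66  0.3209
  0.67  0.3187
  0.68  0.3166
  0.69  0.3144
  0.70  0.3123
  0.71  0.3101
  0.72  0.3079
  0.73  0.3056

T = 1.25;  σ√T = 0.1453
ln(S/K) + (r − q + σ²/2)T = ln(378/368) + (0.049 − 0.01 + 0.13²/2)·1.25 = 0.0268 + 0.0593 = 0.0861
d₁ = 0.0861 / 0.1453 = 0.5925 → 0.59
√T = √1.25 = 1.1180
φ(d₁) = φ(0.59) = 0.3352
e^(−qT) = e^(−0.01·1.25) = 0.9876
vega = S·e^(−qT)·φ(d₁)·√T = 378·0.9876·0.3352·1.1180 = 139.9003

139.90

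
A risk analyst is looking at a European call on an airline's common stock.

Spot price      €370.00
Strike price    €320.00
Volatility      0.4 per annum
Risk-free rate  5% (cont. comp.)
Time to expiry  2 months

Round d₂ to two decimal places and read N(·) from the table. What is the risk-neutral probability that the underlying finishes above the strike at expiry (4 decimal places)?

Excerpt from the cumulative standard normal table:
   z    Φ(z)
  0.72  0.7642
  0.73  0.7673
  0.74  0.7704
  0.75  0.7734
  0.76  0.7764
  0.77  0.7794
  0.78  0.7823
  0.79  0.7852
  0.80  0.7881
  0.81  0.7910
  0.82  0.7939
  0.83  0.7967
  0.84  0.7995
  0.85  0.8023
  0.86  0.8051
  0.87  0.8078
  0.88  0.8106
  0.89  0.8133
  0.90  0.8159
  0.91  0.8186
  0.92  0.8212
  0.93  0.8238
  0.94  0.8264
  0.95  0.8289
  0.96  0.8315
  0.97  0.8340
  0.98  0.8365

0.8051

σ√T = 0.4·√0.1667 = 0.1633
d₁ = [ln(370/320) + (0.05 + 0.4²/2)·0.1667] / 0.1633 = [0.1452 + 0.0217] / 0.1633 = 1.0217 → 1.02
d₂ = d₁ − σ√T = 1.0217 − 0.1633 = 0.8584 → 0.86
Risk-neutral Pr[S_T > K] = N(d₂) = N(0.86) = 0.8051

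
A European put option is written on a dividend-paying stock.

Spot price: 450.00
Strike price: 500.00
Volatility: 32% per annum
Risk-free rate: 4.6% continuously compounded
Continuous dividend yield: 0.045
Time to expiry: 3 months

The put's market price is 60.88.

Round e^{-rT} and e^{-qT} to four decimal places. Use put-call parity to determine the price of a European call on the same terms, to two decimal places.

11.54

e^(−qT) = e^(−0.045·0.25) = 0.9888;  e^(−rT) = e^(−0.046·0.25) = 0.9886
Put-call parity: C − P = S·e^(−qT) − K·e^(−rT) = 450·0.9888 − 500·0.9886 = 444.9600 − 494.3000 = -49.3400
C = P + (C − P) = 60.88 + (-49.3400) = 11.5400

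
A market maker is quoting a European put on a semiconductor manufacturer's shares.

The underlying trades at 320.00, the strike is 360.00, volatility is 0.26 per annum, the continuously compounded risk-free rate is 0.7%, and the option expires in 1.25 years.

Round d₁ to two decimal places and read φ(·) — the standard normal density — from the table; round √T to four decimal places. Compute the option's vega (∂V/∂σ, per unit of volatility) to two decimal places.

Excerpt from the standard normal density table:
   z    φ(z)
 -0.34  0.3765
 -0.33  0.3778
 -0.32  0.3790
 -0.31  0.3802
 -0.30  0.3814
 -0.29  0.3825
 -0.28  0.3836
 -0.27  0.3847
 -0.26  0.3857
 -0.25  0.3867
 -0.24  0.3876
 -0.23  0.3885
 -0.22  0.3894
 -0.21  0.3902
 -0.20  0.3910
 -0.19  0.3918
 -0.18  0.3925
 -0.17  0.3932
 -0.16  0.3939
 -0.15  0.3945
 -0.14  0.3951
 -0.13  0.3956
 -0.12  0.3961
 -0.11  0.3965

138.99

σ√T = 0.26·√1.25 = 0.2907
d₁ = [ln(320/360) + (0.007 + ½·0.26²)·1.25] / (σ√T) = (-0.1178 + 0.0510) / 0.2907 = -0.2297 ⇒ -0.23
√T = √1.25 = 1.1180
φ(d₁) = φ(-0.23) = 0.3885
vega = S·φ(d₁)·√T = 320·0.3885·1.1180 = 138.9898
(Vega is the same for a European call and put with the same parameters.)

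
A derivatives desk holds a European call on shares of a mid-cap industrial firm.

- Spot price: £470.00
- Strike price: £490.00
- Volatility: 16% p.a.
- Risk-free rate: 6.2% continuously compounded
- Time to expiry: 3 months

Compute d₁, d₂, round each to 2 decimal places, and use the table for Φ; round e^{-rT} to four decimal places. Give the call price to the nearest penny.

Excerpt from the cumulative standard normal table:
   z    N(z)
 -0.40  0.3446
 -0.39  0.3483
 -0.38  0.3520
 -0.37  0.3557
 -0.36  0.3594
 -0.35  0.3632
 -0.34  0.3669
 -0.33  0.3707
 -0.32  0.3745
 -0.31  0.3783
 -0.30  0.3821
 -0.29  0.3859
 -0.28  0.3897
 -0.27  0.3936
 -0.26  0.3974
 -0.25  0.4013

£9.76

σ√T = 0.16·√0.25 = 0.0800
d₁ = [ln(470/490) + (0.062 + 0.16²/2)·0.25] / 0.0800 = [-0.0417 + 0.0187] / 0.0800 = -0.2872 ⇒ -0.29
d₂ = d₁ − σ√T = -0.2872 − 0.0800 = -0.3672 ⇒ -0.37
exp(−rT) = exp(−0.062·0.25) = 0.9846
C = 470·N(-0.29) − 490·0.9846·N(-0.37) = 470·0.3859 − 490·0.9846·0.3557 = 181.3730 − 171.6089 = 9.7641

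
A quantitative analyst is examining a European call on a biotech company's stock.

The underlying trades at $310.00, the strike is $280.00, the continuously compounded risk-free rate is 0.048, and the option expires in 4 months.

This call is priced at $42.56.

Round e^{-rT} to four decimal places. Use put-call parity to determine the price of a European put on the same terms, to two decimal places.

$8.11

exp(−rT) = exp(−0.048·0.3333) = 0.9841
Put-call parity: C − P = S − K·e^(−rT) = 310 − 280·0.9841 = 310 − 275.5480 = 34.4520
P = C − (C − P) = 42.56 − (34.4520) = 8.1080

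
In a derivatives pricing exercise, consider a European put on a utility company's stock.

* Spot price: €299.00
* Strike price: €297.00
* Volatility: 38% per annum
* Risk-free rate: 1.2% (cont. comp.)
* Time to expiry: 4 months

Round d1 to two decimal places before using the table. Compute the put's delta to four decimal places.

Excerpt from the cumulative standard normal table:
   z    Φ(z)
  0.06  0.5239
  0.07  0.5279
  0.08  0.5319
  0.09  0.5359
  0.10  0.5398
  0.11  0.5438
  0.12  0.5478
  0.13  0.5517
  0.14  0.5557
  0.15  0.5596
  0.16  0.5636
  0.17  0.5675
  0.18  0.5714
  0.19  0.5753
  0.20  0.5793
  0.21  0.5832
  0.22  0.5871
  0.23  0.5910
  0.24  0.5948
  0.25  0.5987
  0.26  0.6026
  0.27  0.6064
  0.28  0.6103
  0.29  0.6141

-0.4364

σ√T = 0.38·√0.3333 = 0.2194
ln(S/K) + (r + σ²/2)T = ln(299/297) + (0.012 + 0.38²/2)·0.3333 = 0.0067 + 0.0281 = 0.0348
d₁ = 0.0348 / 0.2194 = 0.1585 ⇒ 0.16
N(d₁) = N(0.16) = 0.5636
Δ_put = N(d₁) − 1 = 0.5636 − 1 = -0.4364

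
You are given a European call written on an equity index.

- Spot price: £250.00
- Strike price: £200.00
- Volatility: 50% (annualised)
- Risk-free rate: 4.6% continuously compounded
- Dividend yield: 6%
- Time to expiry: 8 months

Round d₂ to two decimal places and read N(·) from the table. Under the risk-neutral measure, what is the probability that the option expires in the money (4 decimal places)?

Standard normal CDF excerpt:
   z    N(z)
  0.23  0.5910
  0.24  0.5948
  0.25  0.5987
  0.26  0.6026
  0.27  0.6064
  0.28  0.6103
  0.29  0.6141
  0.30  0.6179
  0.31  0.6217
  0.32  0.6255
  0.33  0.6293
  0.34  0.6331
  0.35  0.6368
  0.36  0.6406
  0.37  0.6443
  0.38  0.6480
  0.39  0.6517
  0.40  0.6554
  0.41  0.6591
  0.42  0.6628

σ√T = 0.5·√0.6667 = 0.4082
ln(S/K) + (r − q + σ²/2)T = ln(250/200) + (0.046 − 0.06 + 0.5²/2)·0.6667 = 0.2231 + 0.0740 = 0.2971
d₁ = 0.2971 / 0.4082 = 0.7279 → 0.73
d₂ = d₁ − σ√T = 0.7279 − 0.4082 = 0.3196 → 0.32
Pr(exercise) under Q = N(d₂) = 0.6255

0.6255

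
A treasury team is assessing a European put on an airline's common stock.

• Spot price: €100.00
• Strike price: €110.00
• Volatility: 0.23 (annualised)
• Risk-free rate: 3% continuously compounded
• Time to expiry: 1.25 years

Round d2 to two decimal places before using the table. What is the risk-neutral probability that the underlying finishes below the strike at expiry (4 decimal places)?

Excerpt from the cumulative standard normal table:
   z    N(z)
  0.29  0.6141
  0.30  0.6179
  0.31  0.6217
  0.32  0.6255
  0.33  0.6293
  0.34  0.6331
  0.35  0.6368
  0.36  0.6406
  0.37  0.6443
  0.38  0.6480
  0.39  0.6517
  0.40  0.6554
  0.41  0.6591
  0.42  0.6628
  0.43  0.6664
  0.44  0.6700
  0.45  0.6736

0.6368

σ√T = 0.23 × 1.1180 = 0.2571
d₁ = [ln(100/110) + (0.03 + ½·0.23²)·1.25] / (σ√T) = (-0.0953 + 0.0706) / 0.2571 = -0.0962 which rounds to -0.10
d₂ = -0.0962 − 0.2571 = -0.3534 which rounds to -0.35
Risk-neutral Pr[S_T < K] = N(−d₂) = N(0.35) = 0.6368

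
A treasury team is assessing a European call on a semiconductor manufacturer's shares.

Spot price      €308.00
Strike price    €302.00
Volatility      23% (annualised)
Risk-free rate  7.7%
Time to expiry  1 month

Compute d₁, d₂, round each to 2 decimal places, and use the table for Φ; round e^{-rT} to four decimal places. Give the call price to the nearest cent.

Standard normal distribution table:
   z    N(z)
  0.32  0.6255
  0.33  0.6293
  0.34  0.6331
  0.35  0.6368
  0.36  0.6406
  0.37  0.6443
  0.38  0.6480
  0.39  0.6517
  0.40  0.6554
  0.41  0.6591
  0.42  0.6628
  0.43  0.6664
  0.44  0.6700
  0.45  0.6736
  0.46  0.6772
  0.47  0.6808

€13.03

σ√T = 0.23·√0.08333 = 0.0664
d₁ = [ln(308/302) + (0.077 + ½·0.23²)·0.08333] / (σ√T) = (0.0197 + 0.0086) / 0.0664 = 0.4261 which rounds to 0.43
d₂ = 0.4261 − 0.0664 = 0.3597 which rounds to 0.36
exp(−rT) = exp(−0.077·0.08333) = 0.9936
C = 308·N(0.43) − 302·0.9936·N(0.36) = 308·0.6664 − 302·0.9936·0.6406 = 205.2512 − 192.2230 = 13.0282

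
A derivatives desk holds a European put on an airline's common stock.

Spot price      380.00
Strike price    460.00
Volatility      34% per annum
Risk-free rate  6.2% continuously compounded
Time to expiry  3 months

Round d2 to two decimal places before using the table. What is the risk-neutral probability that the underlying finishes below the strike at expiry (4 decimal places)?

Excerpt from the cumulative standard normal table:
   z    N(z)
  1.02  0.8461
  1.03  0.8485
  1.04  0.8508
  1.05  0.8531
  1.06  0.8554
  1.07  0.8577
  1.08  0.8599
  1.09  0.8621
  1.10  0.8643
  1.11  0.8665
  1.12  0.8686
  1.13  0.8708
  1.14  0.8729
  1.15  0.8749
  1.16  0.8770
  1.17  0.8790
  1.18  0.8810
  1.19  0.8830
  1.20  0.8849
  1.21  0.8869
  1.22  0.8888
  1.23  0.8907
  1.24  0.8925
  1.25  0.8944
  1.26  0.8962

T = 0.25;  σ√T = 0.1700
d₁ = [ln(380/460) + (0.062 + 0.34²/2)·0.25] / 0.1700 = [-0.1911 + 0.0300] / 0.1700 = -0.9477 → -0.95
d₂ = d₁ − σ√T = -0.9477 − 0.1700 = -1.1177 → -1.12
Risk-neutral Pr[S_T < K] = N(−d₂) = N(1.12) = 0.8686

0.8686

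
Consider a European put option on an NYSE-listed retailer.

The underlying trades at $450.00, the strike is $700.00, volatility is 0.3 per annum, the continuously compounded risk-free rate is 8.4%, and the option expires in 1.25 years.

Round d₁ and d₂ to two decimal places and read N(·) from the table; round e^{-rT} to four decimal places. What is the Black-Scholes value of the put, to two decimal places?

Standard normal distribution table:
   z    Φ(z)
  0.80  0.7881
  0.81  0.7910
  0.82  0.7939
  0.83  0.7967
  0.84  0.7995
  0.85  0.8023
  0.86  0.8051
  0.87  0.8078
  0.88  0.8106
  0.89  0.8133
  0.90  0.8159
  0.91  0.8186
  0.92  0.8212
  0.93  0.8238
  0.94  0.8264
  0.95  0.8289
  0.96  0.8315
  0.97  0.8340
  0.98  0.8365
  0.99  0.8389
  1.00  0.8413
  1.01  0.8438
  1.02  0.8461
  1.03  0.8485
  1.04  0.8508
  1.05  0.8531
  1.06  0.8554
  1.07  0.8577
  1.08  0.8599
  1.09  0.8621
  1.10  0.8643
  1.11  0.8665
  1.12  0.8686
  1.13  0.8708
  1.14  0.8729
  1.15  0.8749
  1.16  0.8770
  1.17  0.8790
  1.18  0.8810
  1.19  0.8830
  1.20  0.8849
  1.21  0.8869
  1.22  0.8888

σ√T = 0.3·√1.25 = 0.3354
d₁ = [ln(450/700) + (0.084 + ½·0.3²)·1.25] / (σ√T) = (-0.4418 + 0.1613) / 0.3354 = -0.8365 ⇒ -0.84
d₂ = -0.8365 − 0.3354 = -1.1719 ⇒ -1.17
exp(−rT) = exp(−0.084·1.25) = 0.9003
N(−d₂) = N(1.17) = 0.8790;  N(−d₁) = N(0.84) = 0.7995
P = 700·0.9003·0.8790 − 450·0.7995 = 553.9546 − 359.7750 = 194.1796

$194.18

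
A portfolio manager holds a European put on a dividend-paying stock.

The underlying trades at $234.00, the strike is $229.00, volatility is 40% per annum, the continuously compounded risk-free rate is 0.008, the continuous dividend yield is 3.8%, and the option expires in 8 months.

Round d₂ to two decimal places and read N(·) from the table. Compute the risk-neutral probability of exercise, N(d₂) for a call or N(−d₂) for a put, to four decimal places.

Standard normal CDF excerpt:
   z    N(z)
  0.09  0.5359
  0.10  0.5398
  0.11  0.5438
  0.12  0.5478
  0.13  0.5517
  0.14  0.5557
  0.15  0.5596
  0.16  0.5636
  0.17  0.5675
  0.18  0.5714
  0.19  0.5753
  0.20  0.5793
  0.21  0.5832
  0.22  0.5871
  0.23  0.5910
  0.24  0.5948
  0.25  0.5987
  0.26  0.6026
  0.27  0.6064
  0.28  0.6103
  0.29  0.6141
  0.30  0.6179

0.5636

T = 0.6667;  σ√T = 0.3266
ln(S/K) + (r − q + σ²/2)T = ln(234/229) + (0.008 − 0.038 + 0.4²/2)·0.6667 = 0.0216 + 0.0333 = 0.0549
d₁ = 0.0549 / 0.3266 = 0.1682 ≈ 0.17
d₂ = d₁ − σ√T = 0.1682 − 0.3266 = -0.1584 ≈ -0.16
Risk-neutral Pr[S_T < K] = N(−d₂) = N(0.16) = 0.5636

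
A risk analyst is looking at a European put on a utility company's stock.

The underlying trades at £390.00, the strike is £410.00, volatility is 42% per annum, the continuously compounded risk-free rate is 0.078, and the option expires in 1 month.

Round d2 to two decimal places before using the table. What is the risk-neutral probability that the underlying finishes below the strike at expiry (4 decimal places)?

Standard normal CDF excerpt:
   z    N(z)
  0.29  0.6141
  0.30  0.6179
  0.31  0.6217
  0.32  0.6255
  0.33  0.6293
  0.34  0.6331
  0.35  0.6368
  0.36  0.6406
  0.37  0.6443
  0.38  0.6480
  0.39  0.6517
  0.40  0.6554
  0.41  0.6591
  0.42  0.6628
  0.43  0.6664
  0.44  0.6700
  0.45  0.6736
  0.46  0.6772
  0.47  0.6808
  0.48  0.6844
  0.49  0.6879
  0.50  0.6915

σ√T = 0.42·√0.08333 = 0.1212
d₁ = [ln(390/410) + (0.078 + 0.42²/2)·0.08333] / 0.1212 = [-0.0500 + 0.0138] / 0.1212 = -0.2982 ⇒ -0.30
d₂ = d₁ − σ√T = -0.2982 − 0.1212 = -0.4195 ⇒ -0.42
Pr(exercise) under Q = N(−d₂) = N(0.42) = 0.6628

0.6628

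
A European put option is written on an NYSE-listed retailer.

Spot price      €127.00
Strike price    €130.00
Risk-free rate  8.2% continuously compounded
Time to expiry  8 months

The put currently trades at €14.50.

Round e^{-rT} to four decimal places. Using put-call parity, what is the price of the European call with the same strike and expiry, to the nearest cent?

e^(−rT) = e^(−0.082·0.6667) = 0.9468
Put-call parity: C − P = S − K·e^(−rT) = 127 − 130·0.9468 = 127 − 123.0840 = 3.9160
C = P + (C − P) = 14.50 + (3.9160) = 18.4160

€18.42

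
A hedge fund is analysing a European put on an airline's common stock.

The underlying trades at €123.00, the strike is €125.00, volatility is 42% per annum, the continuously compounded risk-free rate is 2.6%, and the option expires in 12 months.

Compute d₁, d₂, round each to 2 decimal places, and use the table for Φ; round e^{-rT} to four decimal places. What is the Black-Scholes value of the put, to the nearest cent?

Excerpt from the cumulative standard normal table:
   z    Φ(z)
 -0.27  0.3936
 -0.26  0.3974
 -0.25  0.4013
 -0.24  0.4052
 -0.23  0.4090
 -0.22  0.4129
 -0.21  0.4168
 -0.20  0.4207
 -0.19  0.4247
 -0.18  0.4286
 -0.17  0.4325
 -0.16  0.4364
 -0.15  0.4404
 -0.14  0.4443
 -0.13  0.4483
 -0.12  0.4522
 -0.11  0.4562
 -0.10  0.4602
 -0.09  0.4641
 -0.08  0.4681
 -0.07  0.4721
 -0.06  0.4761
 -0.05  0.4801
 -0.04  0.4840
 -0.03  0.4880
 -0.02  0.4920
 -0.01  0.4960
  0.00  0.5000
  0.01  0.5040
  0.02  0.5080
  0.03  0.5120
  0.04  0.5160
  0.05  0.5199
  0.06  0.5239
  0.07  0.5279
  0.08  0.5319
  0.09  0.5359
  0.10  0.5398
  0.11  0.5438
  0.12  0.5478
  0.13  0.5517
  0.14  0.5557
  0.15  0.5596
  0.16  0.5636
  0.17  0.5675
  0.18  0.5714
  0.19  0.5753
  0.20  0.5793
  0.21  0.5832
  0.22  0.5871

σ√T = 0.42·√1 = 0.4200
ln(S/K) + (r + σ²/2)T = ln(123/125) + (0.026 + 0.42²/2)·1 = -0.0161 + 0.1142 = 0.0981
d₁ = 0.0981 / 0.4200 = 0.2335 → 0.23
d₂ = d₁ − σ√T = 0.2335 − 0.4200 = -0.1865 → -0.19
exp(−rT) = exp(−0.026·1) = 0.9743
N(−d₂) = N(0.19) = 0.5753;  N(−d₁) = N(-0.23) = 0.4090
P = 125·0.9743·0.5753 − 123·0.4090 = 70.0643 − 50.3070 = 19.7573

€19.76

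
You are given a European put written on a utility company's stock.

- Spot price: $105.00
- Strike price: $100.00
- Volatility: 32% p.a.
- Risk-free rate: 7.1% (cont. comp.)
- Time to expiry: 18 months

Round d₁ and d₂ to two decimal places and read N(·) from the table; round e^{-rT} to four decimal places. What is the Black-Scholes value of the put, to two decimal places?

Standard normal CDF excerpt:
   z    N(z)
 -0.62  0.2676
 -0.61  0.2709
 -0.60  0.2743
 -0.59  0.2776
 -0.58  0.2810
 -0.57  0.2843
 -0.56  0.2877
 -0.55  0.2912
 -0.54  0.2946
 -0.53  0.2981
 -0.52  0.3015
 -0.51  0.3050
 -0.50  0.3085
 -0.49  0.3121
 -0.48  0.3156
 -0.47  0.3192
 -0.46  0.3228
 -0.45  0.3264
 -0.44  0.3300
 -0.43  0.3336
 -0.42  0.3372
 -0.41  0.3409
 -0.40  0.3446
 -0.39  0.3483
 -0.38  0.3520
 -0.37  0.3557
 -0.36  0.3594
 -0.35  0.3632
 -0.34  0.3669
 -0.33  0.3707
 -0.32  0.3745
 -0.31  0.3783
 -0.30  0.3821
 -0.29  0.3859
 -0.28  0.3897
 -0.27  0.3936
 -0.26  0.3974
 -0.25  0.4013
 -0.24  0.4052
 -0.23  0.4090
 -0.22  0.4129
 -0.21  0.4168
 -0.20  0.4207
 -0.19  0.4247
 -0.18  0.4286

σ√T = 0.32 × 1.2247 = 0.3919
d₁ = [ln(105/100) + (0.071 + 0.32²/2)·1.5] / 0.3919 = [0.0488 + 0.1833] / 0.3919 = 0.5922 ⇒ 0.59
d₂ = d₁ − σ√T = 0.5922 − 0.3919 = 0.2003 ⇒ 0.20
exp(−rT) = exp(−0.071·1.5) = 0.8990
N(−d₂) = N(-0.20) = 0.4207;  N(−d₁) = N(-0.59) = 0.2776
P = 100·0.8990·0.4207 − 105·0.2776 = 37.8209 − 29.1480 = 8.6729

$8.67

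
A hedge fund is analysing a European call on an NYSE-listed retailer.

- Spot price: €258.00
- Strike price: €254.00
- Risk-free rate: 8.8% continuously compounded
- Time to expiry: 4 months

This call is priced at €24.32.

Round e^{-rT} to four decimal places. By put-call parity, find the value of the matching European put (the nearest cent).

€12.98

exp(−rT) = exp(−0.088·0.3333) = 0.9711
Put-call parity: C − P = S − K·e^(−rT) = 258 − 254·0.9711 = 258 − 246.6594 = 11.3406
P = C − (C − P) = 24.32 − (11.3406) = 12.9794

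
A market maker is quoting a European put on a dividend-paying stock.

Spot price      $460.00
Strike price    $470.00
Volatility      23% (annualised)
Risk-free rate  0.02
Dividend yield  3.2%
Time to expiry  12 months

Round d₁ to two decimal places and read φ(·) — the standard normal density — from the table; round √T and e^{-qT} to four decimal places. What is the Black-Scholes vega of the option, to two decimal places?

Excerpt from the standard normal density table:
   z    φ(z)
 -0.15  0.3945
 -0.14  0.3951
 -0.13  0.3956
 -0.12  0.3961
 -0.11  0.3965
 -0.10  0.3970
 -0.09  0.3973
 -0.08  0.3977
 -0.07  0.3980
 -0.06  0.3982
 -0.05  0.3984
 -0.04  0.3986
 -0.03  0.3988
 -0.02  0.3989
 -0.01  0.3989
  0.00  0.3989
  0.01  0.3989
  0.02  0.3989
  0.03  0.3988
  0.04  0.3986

177.67

σ√T = 0.23·√1 = 0.2300
d₁ = [ln(460/470) + (0.02 − 0.032 + 0.23²/2)·1] / 0.2300 = [-0.0215 + 0.0145] / 0.2300 = -0.0307 which rounds to -0.03
√T = √1 = 1.0000
φ(d₁) = φ(-0.03) = 0.3988
exp(−qT) = exp(−0.032·1) = 0.9685
vega = S·exp(−qT)·φ(d₁)·√T = 460·0.9685·0.3988·1.0000 = 177.6694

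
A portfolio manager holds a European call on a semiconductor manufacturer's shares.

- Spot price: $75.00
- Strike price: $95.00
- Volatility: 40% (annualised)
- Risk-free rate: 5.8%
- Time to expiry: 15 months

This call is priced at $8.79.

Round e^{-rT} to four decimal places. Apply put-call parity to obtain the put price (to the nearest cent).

$22.15

exp(−rT) = exp(−0.058·1.25) = 0.9301
Put-call parity: C − P = S − K·e^(−rT) = 75 − 95·0.9301 = 75 − 88.3595 = -13.3595
P = C − (C − P) = 8.79 − (-13.3595) = 22.1495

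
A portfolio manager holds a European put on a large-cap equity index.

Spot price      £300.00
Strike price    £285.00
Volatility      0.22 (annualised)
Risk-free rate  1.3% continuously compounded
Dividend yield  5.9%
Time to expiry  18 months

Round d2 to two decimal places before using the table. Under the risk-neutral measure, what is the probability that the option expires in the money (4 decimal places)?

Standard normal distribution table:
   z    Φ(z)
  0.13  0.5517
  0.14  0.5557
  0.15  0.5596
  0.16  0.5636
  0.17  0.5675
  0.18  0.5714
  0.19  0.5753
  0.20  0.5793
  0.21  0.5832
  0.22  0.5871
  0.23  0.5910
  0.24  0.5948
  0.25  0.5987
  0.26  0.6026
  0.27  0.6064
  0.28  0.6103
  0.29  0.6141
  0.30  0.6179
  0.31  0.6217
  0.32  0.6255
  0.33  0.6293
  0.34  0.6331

σ√T = 0.22 × 1.2247 = 0.2694
ln(S/K) + (r − q + σ²/2)T = ln(300/285) + (0.013 − 0.059 + 0.22²/2)·1.5 = 0.0513 − 0.0327 = 0.0186
d₁ = 0.0186 / 0.2694 = 0.0690 ≈ 0.07
d₂ = d₁ − σ√T = 0.0690 − 0.2694 = -0.2004 ≈ -0.20
Pr(exercise) under Q = N(−d₂) = N(0.20) = 0.5793

0.5793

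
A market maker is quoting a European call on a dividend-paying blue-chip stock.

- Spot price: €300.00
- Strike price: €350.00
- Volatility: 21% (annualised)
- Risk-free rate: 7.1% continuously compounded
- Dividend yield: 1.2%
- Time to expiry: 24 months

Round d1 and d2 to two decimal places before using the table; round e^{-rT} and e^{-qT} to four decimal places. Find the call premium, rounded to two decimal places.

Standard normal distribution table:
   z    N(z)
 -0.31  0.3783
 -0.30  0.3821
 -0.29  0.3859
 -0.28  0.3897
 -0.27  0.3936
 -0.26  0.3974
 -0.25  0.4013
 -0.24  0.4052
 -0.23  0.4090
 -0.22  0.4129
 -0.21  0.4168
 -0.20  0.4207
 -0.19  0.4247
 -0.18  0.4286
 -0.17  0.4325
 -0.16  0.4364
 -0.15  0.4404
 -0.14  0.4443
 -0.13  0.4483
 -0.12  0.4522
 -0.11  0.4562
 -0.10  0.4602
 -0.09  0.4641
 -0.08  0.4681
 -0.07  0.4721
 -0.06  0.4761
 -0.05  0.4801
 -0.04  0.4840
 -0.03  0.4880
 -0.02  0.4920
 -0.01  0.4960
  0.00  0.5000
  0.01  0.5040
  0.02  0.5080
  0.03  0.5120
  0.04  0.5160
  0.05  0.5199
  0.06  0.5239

σ√T = 0.21 × 1.4142 = 0.2970
d₁ = [ln(300/350) + (0.071 − 0.012 + 0.21²/2)·2] / 0.2970 = [-0.1542 + 0.1621] / 0.2970 = 0.0268 which rounds to 0.03
d₂ = d₁ − σ√T = 0.0268 − 0.2970 = -0.2702 which rounds to -0.27
e^(−qT) = e^(−0.012·2) = 0.9763;  e^(−rT) = e^(−0.071·2) = 0.8676
N(d₁) = N(0.03) = 0.5120;  N(d₂) = N(-0.27) = 0.3936
C = 300·0.9763·0.5120 − 350·0.8676·0.3936 = 149.9597 − 119.5206 = 30.4391

€30.44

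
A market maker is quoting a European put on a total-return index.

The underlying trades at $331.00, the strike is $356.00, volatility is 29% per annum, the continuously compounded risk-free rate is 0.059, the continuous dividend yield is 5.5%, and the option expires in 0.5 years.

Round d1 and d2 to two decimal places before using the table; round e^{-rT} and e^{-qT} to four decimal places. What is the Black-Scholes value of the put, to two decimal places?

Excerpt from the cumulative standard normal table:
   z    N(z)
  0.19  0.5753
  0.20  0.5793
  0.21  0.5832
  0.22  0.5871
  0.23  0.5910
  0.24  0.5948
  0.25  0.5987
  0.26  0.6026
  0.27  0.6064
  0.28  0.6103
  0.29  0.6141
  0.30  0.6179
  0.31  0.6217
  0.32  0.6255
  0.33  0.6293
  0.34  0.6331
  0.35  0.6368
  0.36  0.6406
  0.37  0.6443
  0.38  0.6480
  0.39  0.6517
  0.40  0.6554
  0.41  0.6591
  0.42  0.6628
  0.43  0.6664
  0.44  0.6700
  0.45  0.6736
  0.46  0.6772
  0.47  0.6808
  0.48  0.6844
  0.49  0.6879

σ√T = 0.29·√0.5 = 0.2051
d₁ = [ln(331/356) + (0.059 − 0.055 + ½·0.29²)·0.5] / (σ√T) = (-0.0728 + 0.0230) / 0.2051 = -0.2428 ⇒ -0.24
d₂ = -0.2428 − 0.2051 = -0.4479 ⇒ -0.45
exp(−qT) = exp(−0.055·0.5) = 0.9729;  exp(−rT) = exp(−0.059·0.5) = 0.9709
N(−d₂) = N(0.45) = 0.6736;  N(−d₁) = N(0.24) = 0.5948
P = 356·0.9709·0.6736 − 331·0.9729·0.5948 = 232.8234 − 191.5434 = 41.2800

$41.28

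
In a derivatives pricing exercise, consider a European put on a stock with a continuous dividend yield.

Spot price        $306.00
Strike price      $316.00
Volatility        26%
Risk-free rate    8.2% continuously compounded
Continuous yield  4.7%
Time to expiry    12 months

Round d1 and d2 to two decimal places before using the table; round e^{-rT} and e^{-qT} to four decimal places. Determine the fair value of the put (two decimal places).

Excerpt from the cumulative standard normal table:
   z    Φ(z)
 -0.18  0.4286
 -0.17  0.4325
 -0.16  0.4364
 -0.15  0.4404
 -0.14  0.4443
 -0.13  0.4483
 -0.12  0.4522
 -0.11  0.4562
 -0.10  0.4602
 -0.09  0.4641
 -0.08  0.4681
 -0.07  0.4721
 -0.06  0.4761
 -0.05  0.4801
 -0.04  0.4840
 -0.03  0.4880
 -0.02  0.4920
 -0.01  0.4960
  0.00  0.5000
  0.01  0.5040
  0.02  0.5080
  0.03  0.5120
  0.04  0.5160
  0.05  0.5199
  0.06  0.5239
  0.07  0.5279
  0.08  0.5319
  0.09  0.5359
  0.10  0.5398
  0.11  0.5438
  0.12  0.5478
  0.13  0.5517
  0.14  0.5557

$29.77

T = 1;  σ√T = 0.2600
ln(S/K) + (r − q + σ²/2)T = ln(306/316) + (0.082 − 0.047 + 0.26²/2)·1 = -0.0322 + 0.0688 = 0.0366
d₁ = 0.0366 / 0.2600 = 0.1409 → 0.14
d₂ = d₁ − σ√T = 0.1409 − 0.2600 = -0.1191 → -0.12
e^(−qT) = e^(−0.047·1) = 0.9541;  e^(−rT) = e^(−0.082·1) = 0.9213
P = 316·0.9213·N(0.12) − 306·0.9541·N(-0.14) = 316·0.9213·0.5478 − 306·0.9541·0.4443 = 159.4815 − 129.7154 = 29.7660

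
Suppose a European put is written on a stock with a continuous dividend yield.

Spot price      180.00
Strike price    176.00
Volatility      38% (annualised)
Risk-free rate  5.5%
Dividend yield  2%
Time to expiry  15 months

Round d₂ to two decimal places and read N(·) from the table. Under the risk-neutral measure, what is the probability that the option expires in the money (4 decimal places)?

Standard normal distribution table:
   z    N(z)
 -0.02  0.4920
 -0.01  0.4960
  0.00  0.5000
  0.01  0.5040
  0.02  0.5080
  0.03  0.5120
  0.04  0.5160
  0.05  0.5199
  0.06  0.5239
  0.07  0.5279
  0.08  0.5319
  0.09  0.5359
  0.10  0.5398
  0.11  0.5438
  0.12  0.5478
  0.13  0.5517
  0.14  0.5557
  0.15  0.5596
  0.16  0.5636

0.5239

T = 1.25;  σ√T = 0.4249
ln(S/K) + (r − q + σ²/2)T = ln(180/176) + (0.055 − 0.02 + 0.38²/2)·1.25 = 0.0225 + 0.1340 = 0.1565
d₁ = 0.1565 / 0.4249 = 0.3683 ⇒ 0.37
d₂ = d₁ − σ√T = 0.3683 − 0.4249 = -0.0566 ⇒ -0.06
Pr(exercise) under Q = N(−d₂) = N(0.06) = 0.5239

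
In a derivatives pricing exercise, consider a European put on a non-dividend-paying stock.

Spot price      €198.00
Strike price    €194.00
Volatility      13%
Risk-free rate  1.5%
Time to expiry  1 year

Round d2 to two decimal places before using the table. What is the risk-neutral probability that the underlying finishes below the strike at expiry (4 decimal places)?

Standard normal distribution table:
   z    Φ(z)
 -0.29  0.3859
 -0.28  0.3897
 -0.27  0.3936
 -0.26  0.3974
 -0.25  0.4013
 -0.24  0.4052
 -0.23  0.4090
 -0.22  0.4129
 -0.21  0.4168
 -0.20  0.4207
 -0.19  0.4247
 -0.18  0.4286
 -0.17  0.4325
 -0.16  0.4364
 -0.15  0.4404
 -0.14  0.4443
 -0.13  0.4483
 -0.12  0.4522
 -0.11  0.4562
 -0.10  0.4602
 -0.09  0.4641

0.4168

T = 1;  σ√T = 0.1300
ln(S/K) + (r + σ²/2)T = ln(198/194) + (0.015 + 0.13²/2)·1 = 0.0204 + 0.0234 = 0.0439
d₁ = 0.0439 / 0.1300 = 0.3374 ≈ 0.34
d₂ = d₁ − σ√T = 0.3374 − 0.1300 = 0.2074 ≈ 0.21
Pr(exercise) under Q = N(−d₂) = N(-0.21) = 0.4168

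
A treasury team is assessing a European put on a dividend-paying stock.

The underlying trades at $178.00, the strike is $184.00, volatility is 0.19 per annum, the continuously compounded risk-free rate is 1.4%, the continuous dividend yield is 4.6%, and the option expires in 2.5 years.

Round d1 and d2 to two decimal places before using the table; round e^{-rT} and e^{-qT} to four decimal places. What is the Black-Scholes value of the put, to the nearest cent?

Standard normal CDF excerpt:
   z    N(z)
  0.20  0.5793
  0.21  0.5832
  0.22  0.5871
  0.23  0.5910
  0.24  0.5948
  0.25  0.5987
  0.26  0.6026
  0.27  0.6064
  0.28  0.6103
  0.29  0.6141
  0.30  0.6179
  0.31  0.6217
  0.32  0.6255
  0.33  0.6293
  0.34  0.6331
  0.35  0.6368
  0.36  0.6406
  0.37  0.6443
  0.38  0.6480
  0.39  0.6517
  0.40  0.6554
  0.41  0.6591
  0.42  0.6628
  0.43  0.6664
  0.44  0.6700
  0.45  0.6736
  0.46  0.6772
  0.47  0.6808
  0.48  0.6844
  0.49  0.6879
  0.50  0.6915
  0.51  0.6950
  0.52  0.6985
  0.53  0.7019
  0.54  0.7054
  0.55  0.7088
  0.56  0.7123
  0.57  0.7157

$30.93

T = 2.5;  σ√T = 0.3004
d₁ = [ln(178/184) + (0.014 − 0.046 + 0.19²/2)·2.5] / 0.3004 = [-0.0332 − 0.0349] / 0.3004 = -0.2264 ≈ -0.23
d₂ = d₁ − σ√T = -0.2264 − 0.3004 = -0.5269 ≈ -0.53
e^(−qT) = e^(−0.046·2.5) = 0.8914;  e^(−rT) = e^(−0.014·2.5) = 0.9656
P = 184·0.9656·N(0.53) − 178·0.8914·N(0.23) = 184·0.9656·0.7019 − 178·0.8914·0.5910 = 124.7069 − 93.7735 = 30.9334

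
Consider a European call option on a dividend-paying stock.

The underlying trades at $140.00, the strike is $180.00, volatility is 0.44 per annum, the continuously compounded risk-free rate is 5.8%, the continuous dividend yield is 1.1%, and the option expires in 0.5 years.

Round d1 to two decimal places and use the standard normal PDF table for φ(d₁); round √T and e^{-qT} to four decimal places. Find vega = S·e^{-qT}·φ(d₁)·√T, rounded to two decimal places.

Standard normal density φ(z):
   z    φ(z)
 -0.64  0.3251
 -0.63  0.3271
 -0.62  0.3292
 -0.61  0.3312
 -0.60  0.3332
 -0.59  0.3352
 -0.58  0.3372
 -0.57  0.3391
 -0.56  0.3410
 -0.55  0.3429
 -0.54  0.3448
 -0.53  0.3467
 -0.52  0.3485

33.20

σ√T = 0.44·√0.5 = 0.3111
d₁ = [ln(140/180) + (0.058 − 0.011 + 0.44²/2)·0.5] / 0.3111 = [-0.2513 + 0.0719] / 0.3111 = -0.5767 which rounds to -0.58
√T = √0.5 = 0.7071
φ(d₁) = φ(-0.58) = 0.3372
exp(−qT) = exp(−0.011·0.5) = 0.9945
vega = S·exp(−qT)·φ(d₁)·√T = 140·0.9945·0.3372·0.7071 = 33.1972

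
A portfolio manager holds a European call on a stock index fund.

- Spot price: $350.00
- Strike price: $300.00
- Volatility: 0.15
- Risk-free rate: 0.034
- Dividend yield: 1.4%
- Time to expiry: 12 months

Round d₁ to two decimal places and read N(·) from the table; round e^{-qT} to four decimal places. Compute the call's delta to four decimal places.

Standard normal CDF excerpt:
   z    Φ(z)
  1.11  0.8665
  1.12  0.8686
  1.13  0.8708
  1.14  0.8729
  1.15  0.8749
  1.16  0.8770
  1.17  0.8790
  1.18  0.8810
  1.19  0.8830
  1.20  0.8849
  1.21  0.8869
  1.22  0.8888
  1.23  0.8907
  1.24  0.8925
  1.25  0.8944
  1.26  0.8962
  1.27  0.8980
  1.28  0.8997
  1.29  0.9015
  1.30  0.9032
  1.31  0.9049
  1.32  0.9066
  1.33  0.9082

0.8801

T = 1;  σ√T = 0.1500
d₁ = [ln(350/300) + (0.034 − 0.014 + ½·0.15²)·1] / (σ√T) = (0.1542 + 0.0312) / 0.1500 = 1.2360 → 1.24
N(d₁) = N(1.24) = 0.8925
Δ_call = exp(−qT)·N(d₁) = 0.9861·0.8925 = 0.8801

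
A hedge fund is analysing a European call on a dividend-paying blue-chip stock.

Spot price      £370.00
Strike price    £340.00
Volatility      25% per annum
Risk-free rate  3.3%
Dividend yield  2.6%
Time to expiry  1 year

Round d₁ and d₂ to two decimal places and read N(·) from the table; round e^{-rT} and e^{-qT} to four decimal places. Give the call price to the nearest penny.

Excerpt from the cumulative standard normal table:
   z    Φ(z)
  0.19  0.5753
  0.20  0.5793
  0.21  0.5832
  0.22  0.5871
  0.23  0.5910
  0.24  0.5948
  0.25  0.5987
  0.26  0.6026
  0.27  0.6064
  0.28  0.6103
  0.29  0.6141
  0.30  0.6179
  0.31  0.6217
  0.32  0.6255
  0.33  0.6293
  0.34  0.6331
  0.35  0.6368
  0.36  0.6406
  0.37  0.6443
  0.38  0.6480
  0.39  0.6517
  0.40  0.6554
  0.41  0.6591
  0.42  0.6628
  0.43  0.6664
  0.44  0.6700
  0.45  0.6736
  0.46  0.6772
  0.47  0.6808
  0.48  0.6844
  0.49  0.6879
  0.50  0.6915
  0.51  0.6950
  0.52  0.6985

T = 1;  σ√T = 0.2500
ln(S/K) + (r − q + σ²/2)T = ln(370/340) + (0.033 − 0.026 + 0.25²/2)·1 = 0.0846 + 0.0383 = 0.1228
d₁ = 0.1228 / 0.2500 = 0.4912 ≈ 0.49
d₂ = d₁ − σ√T = 0.4912 − 0.2500 = 0.2412 ≈ 0.24
e^(−qT) = e^(−0.026·1) = 0.9743;  e^(−rT) = e^(−0.033·1) = 0.9675
C = 370·0.9743·N(0.49) − 340·0.9675·N(0.24) = 370·0.9743·0.6879 − 340·0.9675·0.5948 = 247.9818 − 195.6595 = 52.3223

£52.32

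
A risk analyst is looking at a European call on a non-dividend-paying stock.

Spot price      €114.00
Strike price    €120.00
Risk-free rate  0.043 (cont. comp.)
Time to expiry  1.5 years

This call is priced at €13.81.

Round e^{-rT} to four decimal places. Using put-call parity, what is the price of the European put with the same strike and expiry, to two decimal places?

€12.31

e^(−rT) = e^(−0.043·1.5) = 0.9375
Put-call parity: C − P = S − K·e^(−rT) = 114 − 120·0.9375 = 114 − 112.5000 = 1.5000
P = C − (C − P) = 13.81 − (1.5000) = 12.3100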